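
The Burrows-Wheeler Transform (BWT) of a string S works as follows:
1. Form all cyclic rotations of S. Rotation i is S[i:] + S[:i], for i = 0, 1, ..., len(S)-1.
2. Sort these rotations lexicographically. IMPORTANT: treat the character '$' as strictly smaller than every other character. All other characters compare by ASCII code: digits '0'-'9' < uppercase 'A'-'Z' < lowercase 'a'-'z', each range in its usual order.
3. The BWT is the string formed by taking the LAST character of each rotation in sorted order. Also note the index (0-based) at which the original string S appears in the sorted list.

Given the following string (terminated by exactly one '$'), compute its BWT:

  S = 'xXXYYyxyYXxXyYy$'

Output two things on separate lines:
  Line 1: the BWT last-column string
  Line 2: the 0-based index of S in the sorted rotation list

Answer: yxXYxyXyY$XyYxXY
9

Derivation:
All 16 rotations (rotation i = S[i:]+S[:i]):
  rot[0] = xXXYYyxyYXxXyYy$
  rot[1] = XXYYyxyYXxXyYy$x
  rot[2] = XYYyxyYXxXyYy$xX
  rot[3] = YYyxyYXxXyYy$xXX
  rot[4] = YyxyYXxXyYy$xXXY
  rot[5] = yxyYXxXyYy$xXXYY
  rot[6] = xyYXxXyYy$xXXYYy
  rot[7] = yYXxXyYy$xXXYYyx
  rot[8] = YXxXyYy$xXXYYyxy
  rot[9] = XxXyYy$xXXYYyxyY
  rot[10] = xXyYy$xXXYYyxyYX
  rot[11] = XyYy$xXXYYyxyYXx
  rot[12] = yYy$xXXYYyxyYXxX
  rot[13] = Yy$xXXYYyxyYXxXy
  rot[14] = y$xXXYYyxyYXxXyY
  rot[15] = $xXXYYyxyYXxXyYy
Sorted (with $ < everything):
  sorted[0] = $xXXYYyxyYXxXyYy  (last char: 'y')
  sorted[1] = XXYYyxyYXxXyYy$x  (last char: 'x')
  sorted[2] = XYYyxyYXxXyYy$xX  (last char: 'X')
  sorted[3] = XxXyYy$xXXYYyxyY  (last char: 'Y')
  sorted[4] = XyYy$xXXYYyxyYXx  (last char: 'x')
  sorted[5] = YXxXyYy$xXXYYyxy  (last char: 'y')
  sorted[6] = YYyxyYXxXyYy$xXX  (last char: 'X')
  sorted[7] = Yy$xXXYYyxyYXxXy  (last char: 'y')
  sorted[8] = YyxyYXxXyYy$xXXY  (last char: 'Y')
  sorted[9] = xXXYYyxyYXxXyYy$  (last char: '$')
  sorted[10] = xXyYy$xXXYYyxyYX  (last char: 'X')
  sorted[11] = xyYXxXyYy$xXXYYy  (last char: 'y')
  sorted[12] = y$xXXYYyxyYXxXyY  (last char: 'Y')
  sorted[13] = yYXxXyYy$xXXYYyx  (last char: 'x')
  sorted[14] = yYy$xXXYYyxyYXxX  (last char: 'X')
  sorted[15] = yxyYXxXyYy$xXXYY  (last char: 'Y')
Last column: yxXYxyXyY$XyYxXY
Original string S is at sorted index 9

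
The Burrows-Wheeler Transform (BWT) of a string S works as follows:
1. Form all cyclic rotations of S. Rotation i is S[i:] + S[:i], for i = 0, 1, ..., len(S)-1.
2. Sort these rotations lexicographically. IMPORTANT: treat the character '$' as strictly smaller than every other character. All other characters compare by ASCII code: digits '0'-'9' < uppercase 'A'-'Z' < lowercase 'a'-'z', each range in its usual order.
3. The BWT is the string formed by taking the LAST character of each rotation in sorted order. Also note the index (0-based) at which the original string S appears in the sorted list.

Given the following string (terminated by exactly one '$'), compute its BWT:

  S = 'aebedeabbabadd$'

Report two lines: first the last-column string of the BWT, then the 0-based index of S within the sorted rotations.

Answer: dbeb$baaedaedab
4

Derivation:
All 15 rotations (rotation i = S[i:]+S[:i]):
  rot[0] = aebedeabbabadd$
  rot[1] = ebedeabbabadd$a
  rot[2] = bedeabbabadd$ae
  rot[3] = edeabbabadd$aeb
  rot[4] = deabbabadd$aebe
  rot[5] = eabbabadd$aebed
  rot[6] = abbabadd$aebede
  rot[7] = bbabadd$aebedea
  rot[8] = babadd$aebedeab
  rot[9] = abadd$aebedeabb
  rot[10] = badd$aebedeabba
  rot[11] = add$aebedeabbab
  rot[12] = dd$aebedeabbaba
  rot[13] = d$aebedeabbabad
  rot[14] = $aebedeabbabadd
Sorted (with $ < everything):
  sorted[0] = $aebedeabbabadd  (last char: 'd')
  sorted[1] = abadd$aebedeabb  (last char: 'b')
  sorted[2] = abbabadd$aebede  (last char: 'e')
  sorted[3] = add$aebedeabbab  (last char: 'b')
  sorted[4] = aebedeabbabadd$  (last char: '$')
  sorted[5] = babadd$aebedeab  (last char: 'b')
  sorted[6] = badd$aebedeabba  (last char: 'a')
  sorted[7] = bbabadd$aebedea  (last char: 'a')
  sorted[8] = bedeabbabadd$ae  (last char: 'e')
  sorted[9] = d$aebedeabbabad  (last char: 'd')
  sorted[10] = dd$aebedeabbaba  (last char: 'a')
  sorted[11] = deabbabadd$aebe  (last char: 'e')
  sorted[12] = eabbabadd$aebed  (last char: 'd')
  sorted[13] = ebedeabbabadd$a  (last char: 'a')
  sorted[14] = edeabbabadd$aeb  (last char: 'b')
Last column: dbeb$baaedaedab
Original string S is at sorted index 4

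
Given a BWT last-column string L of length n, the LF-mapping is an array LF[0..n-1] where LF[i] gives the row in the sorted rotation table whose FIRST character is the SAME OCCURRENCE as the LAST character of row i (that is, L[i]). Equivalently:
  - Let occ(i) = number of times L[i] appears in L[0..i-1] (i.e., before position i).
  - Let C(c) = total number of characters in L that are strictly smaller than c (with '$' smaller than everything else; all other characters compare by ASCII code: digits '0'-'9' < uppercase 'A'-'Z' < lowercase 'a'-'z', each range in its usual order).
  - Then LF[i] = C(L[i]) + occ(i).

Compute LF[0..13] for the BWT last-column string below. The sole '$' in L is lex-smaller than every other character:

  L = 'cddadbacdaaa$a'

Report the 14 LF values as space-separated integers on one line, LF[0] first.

Char counts: '$':1, 'a':6, 'b':1, 'c':2, 'd':4
C (first-col start): C('$')=0, C('a')=1, C('b')=7, C('c')=8, C('d')=10
L[0]='c': occ=0, LF[0]=C('c')+0=8+0=8
L[1]='d': occ=0, LF[1]=C('d')+0=10+0=10
L[2]='d': occ=1, LF[2]=C('d')+1=10+1=11
L[3]='a': occ=0, LF[3]=C('a')+0=1+0=1
L[4]='d': occ=2, LF[4]=C('d')+2=10+2=12
L[5]='b': occ=0, LF[5]=C('b')+0=7+0=7
L[6]='a': occ=1, LF[6]=C('a')+1=1+1=2
L[7]='c': occ=1, LF[7]=C('c')+1=8+1=9
L[8]='d': occ=3, LF[8]=C('d')+3=10+3=13
L[9]='a': occ=2, LF[9]=C('a')+2=1+2=3
L[10]='a': occ=3, LF[10]=C('a')+3=1+3=4
L[11]='a': occ=4, LF[11]=C('a')+4=1+4=5
L[12]='$': occ=0, LF[12]=C('$')+0=0+0=0
L[13]='a': occ=5, LF[13]=C('a')+5=1+5=6

Answer: 8 10 11 1 12 7 2 9 13 3 4 5 0 6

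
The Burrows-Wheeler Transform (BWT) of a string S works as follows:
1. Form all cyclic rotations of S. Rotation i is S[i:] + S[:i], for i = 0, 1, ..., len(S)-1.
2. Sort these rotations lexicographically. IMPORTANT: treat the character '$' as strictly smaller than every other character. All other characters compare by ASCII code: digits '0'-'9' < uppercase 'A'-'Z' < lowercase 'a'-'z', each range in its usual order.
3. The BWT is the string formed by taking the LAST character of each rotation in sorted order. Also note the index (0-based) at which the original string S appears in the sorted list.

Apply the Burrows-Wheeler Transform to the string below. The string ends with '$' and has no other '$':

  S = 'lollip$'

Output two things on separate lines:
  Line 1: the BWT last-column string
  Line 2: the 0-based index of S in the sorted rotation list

All 7 rotations (rotation i = S[i:]+S[:i]):
  rot[0] = lollip$
  rot[1] = ollip$l
  rot[2] = llip$lo
  rot[3] = lip$lol
  rot[4] = ip$loll
  rot[5] = p$lolli
  rot[6] = $lollip
Sorted (with $ < everything):
  sorted[0] = $lollip  (last char: 'p')
  sorted[1] = ip$loll  (last char: 'l')
  sorted[2] = lip$lol  (last char: 'l')
  sorted[3] = llip$lo  (last char: 'o')
  sorted[4] = lollip$  (last char: '$')
  sorted[5] = ollip$l  (last char: 'l')
  sorted[6] = p$lolli  (last char: 'i')
Last column: pllo$li
Original string S is at sorted index 4

Answer: pllo$li
4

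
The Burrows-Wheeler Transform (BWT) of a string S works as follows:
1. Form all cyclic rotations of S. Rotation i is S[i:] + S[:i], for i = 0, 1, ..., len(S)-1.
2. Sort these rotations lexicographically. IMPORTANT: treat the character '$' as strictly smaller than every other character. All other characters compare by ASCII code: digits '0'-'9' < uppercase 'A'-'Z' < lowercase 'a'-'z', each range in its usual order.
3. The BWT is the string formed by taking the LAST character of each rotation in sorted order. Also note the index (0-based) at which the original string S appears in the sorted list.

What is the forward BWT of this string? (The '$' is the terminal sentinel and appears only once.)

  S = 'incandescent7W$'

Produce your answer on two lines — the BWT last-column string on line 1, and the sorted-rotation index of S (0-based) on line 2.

Answer: Wt7cnsncd$iaeen
9

Derivation:
All 15 rotations (rotation i = S[i:]+S[:i]):
  rot[0] = incandescent7W$
  rot[1] = ncandescent7W$i
  rot[2] = candescent7W$in
  rot[3] = andescent7W$inc
  rot[4] = ndescent7W$inca
  rot[5] = descent7W$incan
  rot[6] = escent7W$incand
  rot[7] = scent7W$incande
  rot[8] = cent7W$incandes
  rot[9] = ent7W$incandesc
  rot[10] = nt7W$incandesce
  rot[11] = t7W$incandescen
  rot[12] = 7W$incandescent
  rot[13] = W$incandescent7
  rot[14] = $incandescent7W
Sorted (with $ < everything):
  sorted[0] = $incandescent7W  (last char: 'W')
  sorted[1] = 7W$incandescent  (last char: 't')
  sorted[2] = W$incandescent7  (last char: '7')
  sorted[3] = andescent7W$inc  (last char: 'c')
  sorted[4] = candescent7W$in  (last char: 'n')
  sorted[5] = cent7W$incandes  (last char: 's')
  sorted[6] = descent7W$incan  (last char: 'n')
  sorted[7] = ent7W$incandesc  (last char: 'c')
  sorted[8] = escent7W$incand  (last char: 'd')
  sorted[9] = incandescent7W$  (last char: '$')
  sorted[10] = ncandescent7W$i  (last char: 'i')
  sorted[11] = ndescent7W$inca  (last char: 'a')
  sorted[12] = nt7W$incandesce  (last char: 'e')
  sorted[13] = scent7W$incande  (last char: 'e')
  sorted[14] = t7W$incandescen  (last char: 'n')
Last column: Wt7cnsncd$iaeen
Original string S is at sorted index 9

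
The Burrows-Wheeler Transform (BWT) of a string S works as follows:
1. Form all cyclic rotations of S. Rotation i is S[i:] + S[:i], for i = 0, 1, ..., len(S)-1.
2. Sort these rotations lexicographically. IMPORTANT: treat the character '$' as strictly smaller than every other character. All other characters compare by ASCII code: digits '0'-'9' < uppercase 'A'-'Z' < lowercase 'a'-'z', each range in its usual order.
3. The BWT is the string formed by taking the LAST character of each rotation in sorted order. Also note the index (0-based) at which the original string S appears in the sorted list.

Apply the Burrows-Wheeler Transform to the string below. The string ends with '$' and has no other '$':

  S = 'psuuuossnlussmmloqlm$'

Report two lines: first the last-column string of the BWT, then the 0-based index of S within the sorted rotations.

All 21 rotations (rotation i = S[i:]+S[:i]):
  rot[0] = psuuuossnlussmmloqlm$
  rot[1] = suuuossnlussmmloqlm$p
  rot[2] = uuuossnlussmmloqlm$ps
  rot[3] = uuossnlussmmloqlm$psu
  rot[4] = uossnlussmmloqlm$psuu
  rot[5] = ossnlussmmloqlm$psuuu
  rot[6] = ssnlussmmloqlm$psuuuo
  rot[7] = snlussmmloqlm$psuuuos
  rot[8] = nlussmmloqlm$psuuuoss
  rot[9] = lussmmloqlm$psuuuossn
  rot[10] = ussmmloqlm$psuuuossnl
  rot[11] = ssmmloqlm$psuuuossnlu
  rot[12] = smmloqlm$psuuuossnlus
  rot[13] = mmloqlm$psuuuossnluss
  rot[14] = mloqlm$psuuuossnlussm
  rot[15] = loqlm$psuuuossnlussmm
  rot[16] = oqlm$psuuuossnlussmml
  rot[17] = qlm$psuuuossnlussmmlo
  rot[18] = lm$psuuuossnlussmmloq
  rot[19] = m$psuuuossnlussmmloql
  rot[20] = $psuuuossnlussmmloqlm
Sorted (with $ < everything):
  sorted[0] = $psuuuossnlussmmloqlm  (last char: 'm')
  sorted[1] = lm$psuuuossnlussmmloq  (last char: 'q')
  sorted[2] = loqlm$psuuuossnlussmm  (last char: 'm')
  sorted[3] = lussmmloqlm$psuuuossn  (last char: 'n')
  sorted[4] = m$psuuuossnlussmmloql  (last char: 'l')
  sorted[5] = mloqlm$psuuuossnlussm  (last char: 'm')
  sorted[6] = mmloqlm$psuuuossnluss  (last char: 's')
  sorted[7] = nlussmmloqlm$psuuuoss  (last char: 's')
  sorted[8] = oqlm$psuuuossnlussmml  (last char: 'l')
  sorted[9] = ossnlussmmloqlm$psuuu  (last char: 'u')
  sorted[10] = psuuuossnlussmmloqlm$  (last char: '$')
  sorted[11] = qlm$psuuuossnlussmmlo  (last char: 'o')
  sorted[12] = smmloqlm$psuuuossnlus  (last char: 's')
  sorted[13] = snlussmmloqlm$psuuuos  (last char: 's')
  sorted[14] = ssmmloqlm$psuuuossnlu  (last char: 'u')
  sorted[15] = ssnlussmmloqlm$psuuuo  (last char: 'o')
  sorted[16] = suuuossnlussmmloqlm$p  (last char: 'p')
  sorted[17] = uossnlussmmloqlm$psuu  (last char: 'u')
  sorted[18] = ussmmloqlm$psuuuossnl  (last char: 'l')
  sorted[19] = uuossnlussmmloqlm$psu  (last char: 'u')
  sorted[20] = uuuossnlussmmloqlm$ps  (last char: 's')
Last column: mqmnlmsslu$ossuopulus
Original string S is at sorted index 10

Answer: mqmnlmsslu$ossuopulus
10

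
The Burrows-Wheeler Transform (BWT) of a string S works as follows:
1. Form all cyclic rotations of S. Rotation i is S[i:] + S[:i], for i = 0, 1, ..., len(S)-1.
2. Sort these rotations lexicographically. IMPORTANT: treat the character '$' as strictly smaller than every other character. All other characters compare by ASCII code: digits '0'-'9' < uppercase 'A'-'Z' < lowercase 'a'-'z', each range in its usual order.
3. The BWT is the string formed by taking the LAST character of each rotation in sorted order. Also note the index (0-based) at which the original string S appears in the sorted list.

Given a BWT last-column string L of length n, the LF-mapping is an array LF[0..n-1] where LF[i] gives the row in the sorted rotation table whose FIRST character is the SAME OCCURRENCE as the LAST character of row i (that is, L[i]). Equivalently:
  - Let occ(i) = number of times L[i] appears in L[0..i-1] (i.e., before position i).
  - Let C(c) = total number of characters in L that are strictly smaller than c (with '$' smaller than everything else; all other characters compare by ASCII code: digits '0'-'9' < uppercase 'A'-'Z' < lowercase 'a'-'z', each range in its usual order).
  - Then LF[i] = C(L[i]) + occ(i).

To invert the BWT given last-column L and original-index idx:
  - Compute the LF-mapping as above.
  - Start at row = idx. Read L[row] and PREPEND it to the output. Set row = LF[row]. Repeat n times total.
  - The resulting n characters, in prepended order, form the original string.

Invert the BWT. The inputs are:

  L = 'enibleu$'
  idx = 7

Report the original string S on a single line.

LF mapping: 2 6 4 1 5 3 7 0
Walk LF starting at row 7, prepending L[row]:
  step 1: row=7, L[7]='$', prepend. Next row=LF[7]=0
  step 2: row=0, L[0]='e', prepend. Next row=LF[0]=2
  step 3: row=2, L[2]='i', prepend. Next row=LF[2]=4
  step 4: row=4, L[4]='l', prepend. Next row=LF[4]=5
  step 5: row=5, L[5]='e', prepend. Next row=LF[5]=3
  step 6: row=3, L[3]='b', prepend. Next row=LF[3]=1
  step 7: row=1, L[1]='n', prepend. Next row=LF[1]=6
  step 8: row=6, L[6]='u', prepend. Next row=LF[6]=7
Reversed output: unbelie$

Answer: unbelie$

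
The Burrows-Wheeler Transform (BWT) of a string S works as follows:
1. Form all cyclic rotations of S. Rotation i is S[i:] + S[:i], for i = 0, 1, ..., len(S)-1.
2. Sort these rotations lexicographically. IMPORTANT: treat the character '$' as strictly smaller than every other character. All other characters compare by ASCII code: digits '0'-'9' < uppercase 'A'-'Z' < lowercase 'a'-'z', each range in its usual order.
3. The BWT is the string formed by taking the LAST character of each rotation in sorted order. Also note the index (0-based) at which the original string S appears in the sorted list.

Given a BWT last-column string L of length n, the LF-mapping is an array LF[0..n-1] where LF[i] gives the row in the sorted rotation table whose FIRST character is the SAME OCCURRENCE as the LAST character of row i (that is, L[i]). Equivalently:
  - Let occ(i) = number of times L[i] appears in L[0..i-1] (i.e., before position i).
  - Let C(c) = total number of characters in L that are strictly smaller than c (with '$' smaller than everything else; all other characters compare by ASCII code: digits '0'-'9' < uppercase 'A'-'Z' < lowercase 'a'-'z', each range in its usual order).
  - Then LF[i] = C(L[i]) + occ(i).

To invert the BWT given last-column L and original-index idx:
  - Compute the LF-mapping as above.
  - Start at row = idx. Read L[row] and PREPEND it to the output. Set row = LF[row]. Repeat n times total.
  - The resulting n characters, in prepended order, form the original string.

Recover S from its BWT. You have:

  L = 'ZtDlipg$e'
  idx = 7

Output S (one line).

LF mapping: 2 8 1 6 5 7 4 0 3
Walk LF starting at row 7, prepending L[row]:
  step 1: row=7, L[7]='$', prepend. Next row=LF[7]=0
  step 2: row=0, L[0]='Z', prepend. Next row=LF[0]=2
  step 3: row=2, L[2]='D', prepend. Next row=LF[2]=1
  step 4: row=1, L[1]='t', prepend. Next row=LF[1]=8
  step 5: row=8, L[8]='e', prepend. Next row=LF[8]=3
  step 6: row=3, L[3]='l', prepend. Next row=LF[3]=6
  step 7: row=6, L[6]='g', prepend. Next row=LF[6]=4
  step 8: row=4, L[4]='i', prepend. Next row=LF[4]=5
  step 9: row=5, L[5]='p', prepend. Next row=LF[5]=7
Reversed output: pigletDZ$

Answer: pigletDZ$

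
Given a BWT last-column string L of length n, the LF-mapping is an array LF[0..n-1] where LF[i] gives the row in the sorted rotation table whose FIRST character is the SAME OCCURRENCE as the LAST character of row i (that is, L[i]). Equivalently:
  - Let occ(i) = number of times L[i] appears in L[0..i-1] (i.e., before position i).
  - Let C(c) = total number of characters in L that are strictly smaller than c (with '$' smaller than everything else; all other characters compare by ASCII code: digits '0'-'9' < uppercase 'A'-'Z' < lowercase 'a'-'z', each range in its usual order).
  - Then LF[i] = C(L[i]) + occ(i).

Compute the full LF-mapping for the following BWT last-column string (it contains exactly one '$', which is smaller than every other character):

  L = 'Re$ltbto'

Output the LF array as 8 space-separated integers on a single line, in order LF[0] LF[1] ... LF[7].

Answer: 1 3 0 4 6 2 7 5

Derivation:
Char counts: '$':1, 'R':1, 'b':1, 'e':1, 'l':1, 'o':1, 't':2
C (first-col start): C('$')=0, C('R')=1, C('b')=2, C('e')=3, C('l')=4, C('o')=5, C('t')=6
L[0]='R': occ=0, LF[0]=C('R')+0=1+0=1
L[1]='e': occ=0, LF[1]=C('e')+0=3+0=3
L[2]='$': occ=0, LF[2]=C('$')+0=0+0=0
L[3]='l': occ=0, LF[3]=C('l')+0=4+0=4
L[4]='t': occ=0, LF[4]=C('t')+0=6+0=6
L[5]='b': occ=0, LF[5]=C('b')+0=2+0=2
L[6]='t': occ=1, LF[6]=C('t')+1=6+1=7
L[7]='o': occ=0, LF[7]=C('o')+0=5+0=5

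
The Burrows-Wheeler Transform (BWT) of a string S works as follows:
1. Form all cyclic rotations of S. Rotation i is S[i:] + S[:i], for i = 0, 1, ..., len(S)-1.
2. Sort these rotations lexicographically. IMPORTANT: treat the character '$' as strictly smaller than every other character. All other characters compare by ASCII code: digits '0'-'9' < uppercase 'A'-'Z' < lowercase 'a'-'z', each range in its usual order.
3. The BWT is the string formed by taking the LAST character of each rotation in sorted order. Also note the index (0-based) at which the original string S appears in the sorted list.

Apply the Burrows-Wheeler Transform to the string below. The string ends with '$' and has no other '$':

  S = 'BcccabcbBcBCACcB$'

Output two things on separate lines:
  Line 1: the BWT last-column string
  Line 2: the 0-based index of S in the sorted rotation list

Answer: BCccb$BAccaCBcbcB
5

Derivation:
All 17 rotations (rotation i = S[i:]+S[:i]):
  rot[0] = BcccabcbBcBCACcB$
  rot[1] = cccabcbBcBCACcB$B
  rot[2] = ccabcbBcBCACcB$Bc
  rot[3] = cabcbBcBCACcB$Bcc
  rot[4] = abcbBcBCACcB$Bccc
  rot[5] = bcbBcBCACcB$Bccca
  rot[6] = cbBcBCACcB$Bcccab
  rot[7] = bBcBCACcB$Bcccabc
  rot[8] = BcBCACcB$Bcccabcb
  rot[9] = cBCACcB$BcccabcbB
  rot[10] = BCACcB$BcccabcbBc
  rot[11] = CACcB$BcccabcbBcB
  rot[12] = ACcB$BcccabcbBcBC
  rot[13] = CcB$BcccabcbBcBCA
  rot[14] = cB$BcccabcbBcBCAC
  rot[15] = B$BcccabcbBcBCACc
  rot[16] = $BcccabcbBcBCACcB
Sorted (with $ < everything):
  sorted[0] = $BcccabcbBcBCACcB  (last char: 'B')
  sorted[1] = ACcB$BcccabcbBcBC  (last char: 'C')
  sorted[2] = B$BcccabcbBcBCACc  (last char: 'c')
  sorted[3] = BCACcB$BcccabcbBc  (last char: 'c')
  sorted[4] = BcBCACcB$Bcccabcb  (last char: 'b')
  sorted[5] = BcccabcbBcBCACcB$  (last char: '$')
  sorted[6] = CACcB$BcccabcbBcB  (last char: 'B')
  sorted[7] = CcB$BcccabcbBcBCA  (last char: 'A')
  sorted[8] = abcbBcBCACcB$Bccc  (last char: 'c')
  sorted[9] = bBcBCACcB$Bcccabc  (last char: 'c')
  sorted[10] = bcbBcBCACcB$Bccca  (last char: 'a')
  sorted[11] = cB$BcccabcbBcBCAC  (last char: 'C')
  sorted[12] = cBCACcB$BcccabcbB  (last char: 'B')
  sorted[13] = cabcbBcBCACcB$Bcc  (last char: 'c')
  sorted[14] = cbBcBCACcB$Bcccab  (last char: 'b')
  sorted[15] = ccabcbBcBCACcB$Bc  (last char: 'c')
  sorted[16] = cccabcbBcBCACcB$B  (last char: 'B')
Last column: BCccb$BAccaCBcbcB
Original string S is at sorted index 5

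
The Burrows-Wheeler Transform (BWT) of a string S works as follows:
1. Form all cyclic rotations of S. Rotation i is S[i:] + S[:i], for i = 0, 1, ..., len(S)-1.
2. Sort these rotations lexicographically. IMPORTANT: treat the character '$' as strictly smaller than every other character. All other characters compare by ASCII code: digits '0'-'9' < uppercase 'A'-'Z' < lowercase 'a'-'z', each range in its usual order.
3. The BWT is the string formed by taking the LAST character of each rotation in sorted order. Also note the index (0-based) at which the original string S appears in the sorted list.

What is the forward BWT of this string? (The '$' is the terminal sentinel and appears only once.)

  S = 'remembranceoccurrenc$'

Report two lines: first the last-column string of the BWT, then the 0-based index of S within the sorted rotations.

Answer: crmnoncmrrceeeaeb$ruc
17

Derivation:
All 21 rotations (rotation i = S[i:]+S[:i]):
  rot[0] = remembranceoccurrenc$
  rot[1] = emembranceoccurrenc$r
  rot[2] = membranceoccurrenc$re
  rot[3] = embranceoccurrenc$rem
  rot[4] = mbranceoccurrenc$reme
  rot[5] = branceoccurrenc$remem
  rot[6] = ranceoccurrenc$rememb
  rot[7] = anceoccurrenc$remembr
  rot[8] = nceoccurrenc$remembra
  rot[9] = ceoccurrenc$remembran
  rot[10] = eoccurrenc$remembranc
  rot[11] = occurrenc$remembrance
  rot[12] = ccurrenc$remembranceo
  rot[13] = currenc$remembranceoc
  rot[14] = urrenc$remembranceocc
  rot[15] = rrenc$remembranceoccu
  rot[16] = renc$remembranceoccur
  rot[17] = enc$remembranceoccurr
  rot[18] = nc$remembranceoccurre
  rot[19] = c$remembranceoccurren
  rot[20] = $remembranceoccurrenc
Sorted (with $ < everything):
  sorted[0] = $remembranceoccurrenc  (last char: 'c')
  sorted[1] = anceoccurrenc$remembr  (last char: 'r')
  sorted[2] = branceoccurrenc$remem  (last char: 'm')
  sorted[3] = c$remembranceoccurren  (last char: 'n')
  sorted[4] = ccurrenc$remembranceo  (last char: 'o')
  sorted[5] = ceoccurrenc$remembran  (last char: 'n')
  sorted[6] = currenc$remembranceoc  (last char: 'c')
  sorted[7] = embranceoccurrenc$rem  (last char: 'm')
  sorted[8] = emembranceoccurrenc$r  (last char: 'r')
  sorted[9] = enc$remembranceoccurr  (last char: 'r')
  sorted[10] = eoccurrenc$remembranc  (last char: 'c')
  sorted[11] = mbranceoccurrenc$reme  (last char: 'e')
  sorted[12] = membranceoccurrenc$re  (last char: 'e')
  sorted[13] = nc$remembranceoccurre  (last char: 'e')
  sorted[14] = nceoccurrenc$remembra  (last char: 'a')
  sorted[15] = occurrenc$remembrance  (last char: 'e')
  sorted[16] = ranceoccurrenc$rememb  (last char: 'b')
  sorted[17] = remembranceoccurrenc$  (last char: '$')
  sorted[18] = renc$remembranceoccur  (last char: 'r')
  sorted[19] = rrenc$remembranceoccu  (last char: 'u')
  sorted[20] = urrenc$remembranceocc  (last char: 'c')
Last column: crmnoncmrrceeeaeb$ruc
Original string S is at sorted index 17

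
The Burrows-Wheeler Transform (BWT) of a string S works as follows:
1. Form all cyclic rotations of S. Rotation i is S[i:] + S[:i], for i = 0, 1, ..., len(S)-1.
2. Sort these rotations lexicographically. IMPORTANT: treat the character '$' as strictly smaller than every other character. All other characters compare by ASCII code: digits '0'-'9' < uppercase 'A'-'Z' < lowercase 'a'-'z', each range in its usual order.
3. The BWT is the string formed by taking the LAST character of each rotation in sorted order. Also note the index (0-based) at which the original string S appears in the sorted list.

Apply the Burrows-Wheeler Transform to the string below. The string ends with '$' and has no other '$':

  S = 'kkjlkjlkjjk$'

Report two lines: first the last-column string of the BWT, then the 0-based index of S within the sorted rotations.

All 12 rotations (rotation i = S[i:]+S[:i]):
  rot[0] = kkjlkjlkjjk$
  rot[1] = kjlkjlkjjk$k
  rot[2] = jlkjlkjjk$kk
  rot[3] = lkjlkjjk$kkj
  rot[4] = kjlkjjk$kkjl
  rot[5] = jlkjjk$kkjlk
  rot[6] = lkjjk$kkjlkj
  rot[7] = kjjk$kkjlkjl
  rot[8] = jjk$kkjlkjlk
  rot[9] = jk$kkjlkjlkj
  rot[10] = k$kkjlkjlkjj
  rot[11] = $kkjlkjlkjjk
Sorted (with $ < everything):
  sorted[0] = $kkjlkjlkjjk  (last char: 'k')
  sorted[1] = jjk$kkjlkjlk  (last char: 'k')
  sorted[2] = jk$kkjlkjlkj  (last char: 'j')
  sorted[3] = jlkjjk$kkjlk  (last char: 'k')
  sorted[4] = jlkjlkjjk$kk  (last char: 'k')
  sorted[5] = k$kkjlkjlkjj  (last char: 'j')
  sorted[6] = kjjk$kkjlkjl  (last char: 'l')
  sorted[7] = kjlkjjk$kkjl  (last char: 'l')
  sorted[8] = kjlkjlkjjk$k  (last char: 'k')
  sorted[9] = kkjlkjlkjjk$  (last char: '$')
  sorted[10] = lkjjk$kkjlkj  (last char: 'j')
  sorted[11] = lkjlkjjk$kkj  (last char: 'j')
Last column: kkjkkjllk$jj
Original string S is at sorted index 9

Answer: kkjkkjllk$jj
9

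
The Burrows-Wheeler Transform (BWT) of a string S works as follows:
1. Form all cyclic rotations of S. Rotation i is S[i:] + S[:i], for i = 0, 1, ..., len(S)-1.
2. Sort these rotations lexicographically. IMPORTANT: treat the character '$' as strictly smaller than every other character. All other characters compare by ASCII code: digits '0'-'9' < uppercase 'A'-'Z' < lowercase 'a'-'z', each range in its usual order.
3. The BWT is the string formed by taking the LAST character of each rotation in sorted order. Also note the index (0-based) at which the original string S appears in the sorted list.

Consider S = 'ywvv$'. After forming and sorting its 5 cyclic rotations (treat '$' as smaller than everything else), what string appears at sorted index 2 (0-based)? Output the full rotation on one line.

All 5 rotations (rotation i = S[i:]+S[:i]):
  rot[0] = ywvv$
  rot[1] = wvv$y
  rot[2] = vv$yw
  rot[3] = v$ywv
  rot[4] = $ywvv
Sorted (with $ < everything):
  sorted[0] = $ywvv
  sorted[1] = v$ywv
  sorted[2] = vv$yw
  sorted[3] = wvv$y
  sorted[4] = ywvv$
sorted[2] = vv$yw

Answer: vv$yw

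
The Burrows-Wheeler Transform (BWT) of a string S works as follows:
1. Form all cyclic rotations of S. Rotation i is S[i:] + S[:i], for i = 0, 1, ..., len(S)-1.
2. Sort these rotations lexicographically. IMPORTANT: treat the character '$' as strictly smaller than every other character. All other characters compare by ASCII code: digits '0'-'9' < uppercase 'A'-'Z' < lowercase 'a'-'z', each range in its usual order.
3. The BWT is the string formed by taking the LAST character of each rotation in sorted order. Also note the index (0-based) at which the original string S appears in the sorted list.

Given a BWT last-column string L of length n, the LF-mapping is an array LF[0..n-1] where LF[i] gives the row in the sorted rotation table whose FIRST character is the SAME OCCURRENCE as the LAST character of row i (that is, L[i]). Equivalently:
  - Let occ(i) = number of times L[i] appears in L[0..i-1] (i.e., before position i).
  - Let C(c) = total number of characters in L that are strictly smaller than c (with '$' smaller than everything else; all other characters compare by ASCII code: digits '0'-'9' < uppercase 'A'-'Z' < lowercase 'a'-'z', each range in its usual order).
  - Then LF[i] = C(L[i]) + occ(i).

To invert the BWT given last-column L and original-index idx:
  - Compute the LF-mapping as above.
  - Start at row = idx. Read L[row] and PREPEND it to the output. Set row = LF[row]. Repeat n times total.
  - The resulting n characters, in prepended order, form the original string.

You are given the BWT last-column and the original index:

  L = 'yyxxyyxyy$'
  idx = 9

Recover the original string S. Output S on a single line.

Answer: yyyyxxxyy$

Derivation:
LF mapping: 4 5 1 2 6 7 3 8 9 0
Walk LF starting at row 9, prepending L[row]:
  step 1: row=9, L[9]='$', prepend. Next row=LF[9]=0
  step 2: row=0, L[0]='y', prepend. Next row=LF[0]=4
  step 3: row=4, L[4]='y', prepend. Next row=LF[4]=6
  step 4: row=6, L[6]='x', prepend. Next row=LF[6]=3
  step 5: row=3, L[3]='x', prepend. Next row=LF[3]=2
  step 6: row=2, L[2]='x', prepend. Next row=LF[2]=1
  step 7: row=1, L[1]='y', prepend. Next row=LF[1]=5
  step 8: row=5, L[5]='y', prepend. Next row=LF[5]=7
  step 9: row=7, L[7]='y', prepend. Next row=LF[7]=8
  step 10: row=8, L[8]='y', prepend. Next row=LF[8]=9
Reversed output: yyyyxxxyy$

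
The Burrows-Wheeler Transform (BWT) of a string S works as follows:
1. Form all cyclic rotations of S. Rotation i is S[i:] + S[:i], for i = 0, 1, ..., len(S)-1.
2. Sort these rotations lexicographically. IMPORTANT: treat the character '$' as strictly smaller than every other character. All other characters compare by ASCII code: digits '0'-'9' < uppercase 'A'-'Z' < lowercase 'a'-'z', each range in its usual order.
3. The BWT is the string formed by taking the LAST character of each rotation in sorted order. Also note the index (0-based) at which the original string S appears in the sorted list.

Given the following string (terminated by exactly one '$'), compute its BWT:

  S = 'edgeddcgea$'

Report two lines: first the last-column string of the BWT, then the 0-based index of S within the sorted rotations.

Answer: aeddeegg$cd
8

Derivation:
All 11 rotations (rotation i = S[i:]+S[:i]):
  rot[0] = edgeddcgea$
  rot[1] = dgeddcgea$e
  rot[2] = geddcgea$ed
  rot[3] = eddcgea$edg
  rot[4] = ddcgea$edge
  rot[5] = dcgea$edged
  rot[6] = cgea$edgedd
  rot[7] = gea$edgeddc
  rot[8] = ea$edgeddcg
  rot[9] = a$edgeddcge
  rot[10] = $edgeddcgea
Sorted (with $ < everything):
  sorted[0] = $edgeddcgea  (last char: 'a')
  sorted[1] = a$edgeddcge  (last char: 'e')
  sorted[2] = cgea$edgedd  (last char: 'd')
  sorted[3] = dcgea$edged  (last char: 'd')
  sorted[4] = ddcgea$edge  (last char: 'e')
  sorted[5] = dgeddcgea$e  (last char: 'e')
  sorted[6] = ea$edgeddcg  (last char: 'g')
  sorted[7] = eddcgea$edg  (last char: 'g')
  sorted[8] = edgeddcgea$  (last char: '$')
  sorted[9] = gea$edgeddc  (last char: 'c')
  sorted[10] = geddcgea$ed  (last char: 'd')
Last column: aeddeegg$cd
Original string S is at sorted index 8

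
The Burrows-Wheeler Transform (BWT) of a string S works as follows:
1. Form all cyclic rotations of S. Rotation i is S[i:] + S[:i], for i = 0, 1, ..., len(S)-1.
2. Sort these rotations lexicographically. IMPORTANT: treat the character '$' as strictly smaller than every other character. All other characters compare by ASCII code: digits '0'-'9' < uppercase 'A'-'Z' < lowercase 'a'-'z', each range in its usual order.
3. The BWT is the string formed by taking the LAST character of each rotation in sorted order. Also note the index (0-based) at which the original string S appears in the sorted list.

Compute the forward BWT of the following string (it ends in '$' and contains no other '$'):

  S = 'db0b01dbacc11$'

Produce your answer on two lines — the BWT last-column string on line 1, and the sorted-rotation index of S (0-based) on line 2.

Answer: 1bb1c0b0ddca$1
12

Derivation:
All 14 rotations (rotation i = S[i:]+S[:i]):
  rot[0] = db0b01dbacc11$
  rot[1] = b0b01dbacc11$d
  rot[2] = 0b01dbacc11$db
  rot[3] = b01dbacc11$db0
  rot[4] = 01dbacc11$db0b
  rot[5] = 1dbacc11$db0b0
  rot[6] = dbacc11$db0b01
  rot[7] = bacc11$db0b01d
  rot[8] = acc11$db0b01db
  rot[9] = cc11$db0b01dba
  rot[10] = c11$db0b01dbac
  rot[11] = 11$db0b01dbacc
  rot[12] = 1$db0b01dbacc1
  rot[13] = $db0b01dbacc11
Sorted (with $ < everything):
  sorted[0] = $db0b01dbacc11  (last char: '1')
  sorted[1] = 01dbacc11$db0b  (last char: 'b')
  sorted[2] = 0b01dbacc11$db  (last char: 'b')
  sorted[3] = 1$db0b01dbacc1  (last char: '1')
  sorted[4] = 11$db0b01dbacc  (last char: 'c')
  sorted[5] = 1dbacc11$db0b0  (last char: '0')
  sorted[6] = acc11$db0b01db  (last char: 'b')
  sorted[7] = b01dbacc11$db0  (last char: '0')
  sorted[8] = b0b01dbacc11$d  (last char: 'd')
  sorted[9] = bacc11$db0b01d  (last char: 'd')
  sorted[10] = c11$db0b01dbac  (last char: 'c')
  sorted[11] = cc11$db0b01dba  (last char: 'a')
  sorted[12] = db0b01dbacc11$  (last char: '$')
  sorted[13] = dbacc11$db0b01  (last char: '1')
Last column: 1bb1c0b0ddca$1
Original string S is at sorted index 12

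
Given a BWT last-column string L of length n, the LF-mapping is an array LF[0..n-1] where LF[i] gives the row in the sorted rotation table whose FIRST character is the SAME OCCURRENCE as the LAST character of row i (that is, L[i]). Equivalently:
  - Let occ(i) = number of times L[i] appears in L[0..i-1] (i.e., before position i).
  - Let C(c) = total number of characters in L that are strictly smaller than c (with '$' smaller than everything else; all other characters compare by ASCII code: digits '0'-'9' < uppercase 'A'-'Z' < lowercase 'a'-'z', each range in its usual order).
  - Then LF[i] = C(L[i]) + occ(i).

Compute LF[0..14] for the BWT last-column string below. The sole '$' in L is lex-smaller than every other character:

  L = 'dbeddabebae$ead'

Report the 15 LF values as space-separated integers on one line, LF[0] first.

Answer: 7 4 11 8 9 1 5 12 6 2 13 0 14 3 10

Derivation:
Char counts: '$':1, 'a':3, 'b':3, 'd':4, 'e':4
C (first-col start): C('$')=0, C('a')=1, C('b')=4, C('d')=7, C('e')=11
L[0]='d': occ=0, LF[0]=C('d')+0=7+0=7
L[1]='b': occ=0, LF[1]=C('b')+0=4+0=4
L[2]='e': occ=0, LF[2]=C('e')+0=11+0=11
L[3]='d': occ=1, LF[3]=C('d')+1=7+1=8
L[4]='d': occ=2, LF[4]=C('d')+2=7+2=9
L[5]='a': occ=0, LF[5]=C('a')+0=1+0=1
L[6]='b': occ=1, LF[6]=C('b')+1=4+1=5
L[7]='e': occ=1, LF[7]=C('e')+1=11+1=12
L[8]='b': occ=2, LF[8]=C('b')+2=4+2=6
L[9]='a': occ=1, LF[9]=C('a')+1=1+1=2
L[10]='e': occ=2, LF[10]=C('e')+2=11+2=13
L[11]='$': occ=0, LF[11]=C('$')+0=0+0=0
L[12]='e': occ=3, LF[12]=C('e')+3=11+3=14
L[13]='a': occ=2, LF[13]=C('a')+2=1+2=3
L[14]='d': occ=3, LF[14]=C('d')+3=7+3=10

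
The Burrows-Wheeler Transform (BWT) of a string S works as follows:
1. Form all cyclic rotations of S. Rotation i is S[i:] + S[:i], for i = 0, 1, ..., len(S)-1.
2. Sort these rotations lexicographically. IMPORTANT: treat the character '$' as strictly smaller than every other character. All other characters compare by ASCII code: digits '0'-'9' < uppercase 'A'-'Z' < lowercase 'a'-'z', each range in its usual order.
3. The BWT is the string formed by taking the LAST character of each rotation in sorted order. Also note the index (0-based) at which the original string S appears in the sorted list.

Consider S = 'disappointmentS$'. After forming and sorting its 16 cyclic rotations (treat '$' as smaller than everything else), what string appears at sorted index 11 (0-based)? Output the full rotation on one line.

Answer: pointmentS$disap

Derivation:
All 16 rotations (rotation i = S[i:]+S[:i]):
  rot[0] = disappointmentS$
  rot[1] = isappointmentS$d
  rot[2] = sappointmentS$di
  rot[3] = appointmentS$dis
  rot[4] = ppointmentS$disa
  rot[5] = pointmentS$disap
  rot[6] = ointmentS$disapp
  rot[7] = intmentS$disappo
  rot[8] = ntmentS$disappoi
  rot[9] = tmentS$disappoin
  rot[10] = mentS$disappoint
  rot[11] = entS$disappointm
  rot[12] = ntS$disappointme
  rot[13] = tS$disappointmen
  rot[14] = S$disappointment
  rot[15] = $disappointmentS
Sorted (with $ < everything):
  sorted[0] = $disappointmentS
  sorted[1] = S$disappointment
  sorted[2] = appointmentS$dis
  sorted[3] = disappointmentS$
  sorted[4] = entS$disappointm
  sorted[5] = intmentS$disappo
  sorted[6] = isappointmentS$d
  sorted[7] = mentS$disappoint
  sorted[8] = ntS$disappointme
  sorted[9] = ntmentS$disappoi
  sorted[10] = ointmentS$disapp
  sorted[11] = pointmentS$disap
  sorted[12] = ppointmentS$disa
  sorted[13] = sappointmentS$di
  sorted[14] = tS$disappointmen
  sorted[15] = tmentS$disappoin
sorted[11] = pointmentS$disap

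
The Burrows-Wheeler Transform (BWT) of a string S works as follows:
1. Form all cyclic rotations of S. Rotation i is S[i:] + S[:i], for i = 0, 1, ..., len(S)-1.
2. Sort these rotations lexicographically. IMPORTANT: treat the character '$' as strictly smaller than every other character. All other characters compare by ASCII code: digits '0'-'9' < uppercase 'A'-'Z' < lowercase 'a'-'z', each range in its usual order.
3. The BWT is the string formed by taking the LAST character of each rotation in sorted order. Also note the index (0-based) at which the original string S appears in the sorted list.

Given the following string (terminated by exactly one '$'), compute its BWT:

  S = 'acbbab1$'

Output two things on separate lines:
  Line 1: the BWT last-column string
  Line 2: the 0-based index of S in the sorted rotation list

Answer: 1bb$abca
3

Derivation:
All 8 rotations (rotation i = S[i:]+S[:i]):
  rot[0] = acbbab1$
  rot[1] = cbbab1$a
  rot[2] = bbab1$ac
  rot[3] = bab1$acb
  rot[4] = ab1$acbb
  rot[5] = b1$acbba
  rot[6] = 1$acbbab
  rot[7] = $acbbab1
Sorted (with $ < everything):
  sorted[0] = $acbbab1  (last char: '1')
  sorted[1] = 1$acbbab  (last char: 'b')
  sorted[2] = ab1$acbb  (last char: 'b')
  sorted[3] = acbbab1$  (last char: '$')
  sorted[4] = b1$acbba  (last char: 'a')
  sorted[5] = bab1$acb  (last char: 'b')
  sorted[6] = bbab1$ac  (last char: 'c')
  sorted[7] = cbbab1$a  (last char: 'a')
Last column: 1bb$abca
Original string S is at sorted index 3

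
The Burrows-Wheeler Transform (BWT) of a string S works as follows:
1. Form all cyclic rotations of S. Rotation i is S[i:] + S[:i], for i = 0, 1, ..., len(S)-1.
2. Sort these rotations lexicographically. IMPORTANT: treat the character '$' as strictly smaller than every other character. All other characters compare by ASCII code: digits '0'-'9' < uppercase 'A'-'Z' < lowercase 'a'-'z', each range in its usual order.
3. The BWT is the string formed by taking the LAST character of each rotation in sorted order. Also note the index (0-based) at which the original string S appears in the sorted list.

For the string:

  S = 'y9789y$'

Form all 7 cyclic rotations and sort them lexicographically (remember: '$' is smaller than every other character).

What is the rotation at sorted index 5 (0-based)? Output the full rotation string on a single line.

All 7 rotations (rotation i = S[i:]+S[:i]):
  rot[0] = y9789y$
  rot[1] = 9789y$y
  rot[2] = 789y$y9
  rot[3] = 89y$y97
  rot[4] = 9y$y978
  rot[5] = y$y9789
  rot[6] = $y9789y
Sorted (with $ < everything):
  sorted[0] = $y9789y
  sorted[1] = 789y$y9
  sorted[2] = 89y$y97
  sorted[3] = 9789y$y
  sorted[4] = 9y$y978
  sorted[5] = y$y9789
  sorted[6] = y9789y$
sorted[5] = y$y9789

Answer: y$y9789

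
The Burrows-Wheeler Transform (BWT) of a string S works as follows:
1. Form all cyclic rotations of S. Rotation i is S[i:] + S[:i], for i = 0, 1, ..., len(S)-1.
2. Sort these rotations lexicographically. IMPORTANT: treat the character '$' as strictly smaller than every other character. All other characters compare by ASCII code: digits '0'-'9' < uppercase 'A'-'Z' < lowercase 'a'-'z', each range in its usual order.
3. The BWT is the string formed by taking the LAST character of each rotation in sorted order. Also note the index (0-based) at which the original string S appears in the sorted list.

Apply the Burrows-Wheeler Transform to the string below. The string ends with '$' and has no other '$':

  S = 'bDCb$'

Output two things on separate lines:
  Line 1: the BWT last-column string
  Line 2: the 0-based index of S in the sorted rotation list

Answer: bDbC$
4

Derivation:
All 5 rotations (rotation i = S[i:]+S[:i]):
  rot[0] = bDCb$
  rot[1] = DCb$b
  rot[2] = Cb$bD
  rot[3] = b$bDC
  rot[4] = $bDCb
Sorted (with $ < everything):
  sorted[0] = $bDCb  (last char: 'b')
  sorted[1] = Cb$bD  (last char: 'D')
  sorted[2] = DCb$b  (last char: 'b')
  sorted[3] = b$bDC  (last char: 'C')
  sorted[4] = bDCb$  (last char: '$')
Last column: bDbC$
Original string S is at sorted index 4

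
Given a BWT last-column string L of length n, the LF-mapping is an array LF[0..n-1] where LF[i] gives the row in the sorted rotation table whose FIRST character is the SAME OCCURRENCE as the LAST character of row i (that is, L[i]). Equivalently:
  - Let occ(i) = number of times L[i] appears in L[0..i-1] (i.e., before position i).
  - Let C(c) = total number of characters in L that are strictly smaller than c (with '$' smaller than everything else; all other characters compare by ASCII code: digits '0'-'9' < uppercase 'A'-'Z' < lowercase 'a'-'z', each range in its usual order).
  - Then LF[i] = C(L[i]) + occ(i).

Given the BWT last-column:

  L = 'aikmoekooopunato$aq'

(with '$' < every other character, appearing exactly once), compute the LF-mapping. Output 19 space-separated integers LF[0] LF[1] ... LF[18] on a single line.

Answer: 1 5 6 8 10 4 7 11 12 13 15 18 9 2 17 14 0 3 16

Derivation:
Char counts: '$':1, 'a':3, 'e':1, 'i':1, 'k':2, 'm':1, 'n':1, 'o':5, 'p':1, 'q':1, 't':1, 'u':1
C (first-col start): C('$')=0, C('a')=1, C('e')=4, C('i')=5, C('k')=6, C('m')=8, C('n')=9, C('o')=10, C('p')=15, C('q')=16, C('t')=17, C('u')=18
L[0]='a': occ=0, LF[0]=C('a')+0=1+0=1
L[1]='i': occ=0, LF[1]=C('i')+0=5+0=5
L[2]='k': occ=0, LF[2]=C('k')+0=6+0=6
L[3]='m': occ=0, LF[3]=C('m')+0=8+0=8
L[4]='o': occ=0, LF[4]=C('o')+0=10+0=10
L[5]='e': occ=0, LF[5]=C('e')+0=4+0=4
L[6]='k': occ=1, LF[6]=C('k')+1=6+1=7
L[7]='o': occ=1, LF[7]=C('o')+1=10+1=11
L[8]='o': occ=2, LF[8]=C('o')+2=10+2=12
L[9]='o': occ=3, LF[9]=C('o')+3=10+3=13
L[10]='p': occ=0, LF[10]=C('p')+0=15+0=15
L[11]='u': occ=0, LF[11]=C('u')+0=18+0=18
L[12]='n': occ=0, LF[12]=C('n')+0=9+0=9
L[13]='a': occ=1, LF[13]=C('a')+1=1+1=2
L[14]='t': occ=0, LF[14]=C('t')+0=17+0=17
L[15]='o': occ=4, LF[15]=C('o')+4=10+4=14
L[16]='$': occ=0, LF[16]=C('$')+0=0+0=0
L[17]='a': occ=2, LF[17]=C('a')+2=1+2=3
L[18]='q': occ=0, LF[18]=C('q')+0=16+0=16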